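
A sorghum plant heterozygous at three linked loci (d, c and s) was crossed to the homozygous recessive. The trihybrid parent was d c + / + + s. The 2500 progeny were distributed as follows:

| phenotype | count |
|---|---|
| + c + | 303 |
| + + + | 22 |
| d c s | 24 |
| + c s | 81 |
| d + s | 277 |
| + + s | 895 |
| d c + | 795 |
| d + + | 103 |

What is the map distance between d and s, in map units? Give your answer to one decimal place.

25.0 map units

The two rarest classes, d c s and + + +, are the double crossovers. Comparing them with the parentals, only the s allele has switched, so s is the middle locus and the order is d – s – c.
Crossovers in the d–s interval produce the single-crossover classes + c + and d + s (303 + 277 = 580) plus the double crossovers (46).
RF(d–s) = (580 + 46) / 2500 = 626/2500 = 0.2504 → 25.0 map units.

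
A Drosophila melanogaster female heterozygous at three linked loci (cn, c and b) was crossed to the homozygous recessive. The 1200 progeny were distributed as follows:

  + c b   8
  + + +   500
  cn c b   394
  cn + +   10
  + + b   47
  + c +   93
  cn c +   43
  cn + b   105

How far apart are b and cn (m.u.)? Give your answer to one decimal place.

The two most frequent reciprocal classes, + + + and cn c b, are the parental types, so the F1 was + + + / cn c b.
The two rarest classes, cn + + and + c b, are the double crossovers. Comparing them with the parentals, only the cn allele has switched, so cn is the middle locus and the order is c – cn – b.
Crossovers in the cn–b interval produce the single-crossover classes + + b and cn c + (47 + 43 = 90) plus the double crossovers (18).
RF(cn–b) = (90 + 18) / 1200 = 108/1200 = 0.0900 → 9.0 m.u.

9.0 m.u.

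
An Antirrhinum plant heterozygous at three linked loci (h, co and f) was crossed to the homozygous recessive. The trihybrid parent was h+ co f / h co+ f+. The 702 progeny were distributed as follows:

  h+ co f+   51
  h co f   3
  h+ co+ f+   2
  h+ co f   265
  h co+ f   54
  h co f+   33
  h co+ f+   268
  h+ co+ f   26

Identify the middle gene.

h

The two rarest classes, h co f and h+ co+ f+, are the double crossovers. Comparing them with the parentals, only the h allele has switched, so h is the middle locus and the order is co – h – f.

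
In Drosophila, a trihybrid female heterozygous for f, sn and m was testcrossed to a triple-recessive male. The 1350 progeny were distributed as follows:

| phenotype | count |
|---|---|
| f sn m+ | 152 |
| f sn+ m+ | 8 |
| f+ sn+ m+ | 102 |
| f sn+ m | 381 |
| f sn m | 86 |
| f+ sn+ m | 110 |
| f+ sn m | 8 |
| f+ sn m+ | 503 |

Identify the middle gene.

The two most frequent reciprocal classes, f+ sn m+ and f sn+ m, are the parental types, so the F1 was f+ sn m+ / f sn+ m.
The two rarest classes, f+ sn m and f sn+ m+, are the double crossovers. Comparing them with the parentals, only the m allele has switched, so m is the middle locus and the order is sn – m – f.

m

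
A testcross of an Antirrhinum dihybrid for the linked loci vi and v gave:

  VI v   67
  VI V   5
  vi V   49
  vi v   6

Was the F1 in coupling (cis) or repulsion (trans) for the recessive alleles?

The two most frequent classes are VI v (67) and vi V (49); these are the parental (non-recombinant) types.
So the F1 carried VI v on one chromosome and vi V on the other — the recessive alleles are on opposite chromosomes (trans / repulsion).

trans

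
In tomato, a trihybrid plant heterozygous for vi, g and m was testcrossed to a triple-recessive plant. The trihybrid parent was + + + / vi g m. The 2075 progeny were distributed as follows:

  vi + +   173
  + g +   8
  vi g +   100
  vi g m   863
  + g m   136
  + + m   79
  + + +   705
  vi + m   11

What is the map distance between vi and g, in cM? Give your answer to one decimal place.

15.8 cM

The two rarest classes, + g + and vi + m, are the double crossovers. Comparing them with the parentals, only the g allele has switched, so g is the middle locus and the order is vi – g – m.
Crossovers in the vi–g interval produce the single-crossover classes vi + + and + g m (173 + 136 = 309) plus the double crossovers (19).
RF(vi–g) = (309 + 19) / 2075 = 328/2075 = 0.1581 → 15.8 cM.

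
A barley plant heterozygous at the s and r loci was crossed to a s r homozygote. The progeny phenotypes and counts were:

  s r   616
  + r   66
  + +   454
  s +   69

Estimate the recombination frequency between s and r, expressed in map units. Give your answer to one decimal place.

The two most frequent classes, + + (454) and s r (616), are the parental types, so the F1 was + + / s r.
The recombinant classes are + r and s +: 66 + 69 = 135.
Recombination frequency = 135/1205 = 0.1120 ≈ 11.2%, i.e. 11.2 map units.

11.2 map units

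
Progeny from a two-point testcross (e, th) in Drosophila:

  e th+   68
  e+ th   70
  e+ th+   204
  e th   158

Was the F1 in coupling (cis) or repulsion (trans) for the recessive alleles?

cis

The two most frequent classes are e+ th+ (204) and e th (158); these are the parental (non-recombinant) types.
So the F1 carried e+ th+ on one chromosome and e th on the other — the recessive alleles are on the same chromosome (cis / coupling).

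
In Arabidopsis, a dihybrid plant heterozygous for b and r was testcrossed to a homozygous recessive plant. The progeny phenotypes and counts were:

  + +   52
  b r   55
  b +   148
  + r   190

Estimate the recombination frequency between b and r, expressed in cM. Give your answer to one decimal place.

The two most frequent classes, + r (190) and b + (148), are the parental types, so the F1 was + r / b +.
The recombinant classes are + + and b r: 52 + 55 = 107.
Recombination frequency = 107/445 = 0.2404 ≈ 24.0%, i.e. 24.0 cM.

24.0 cM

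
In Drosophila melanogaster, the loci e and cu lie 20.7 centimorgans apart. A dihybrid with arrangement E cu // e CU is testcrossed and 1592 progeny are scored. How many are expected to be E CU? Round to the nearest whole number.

165

A map distance of 20.7 centimorgans corresponds to a recombination frequency of 0.207.
The F1 is E cu / e CU, so E CU is a recombinant gamete class with expected frequency r/2 = 0.207/2 = 0.1035.
Expected number = 0.1035 × 1592 = 164.77 ≈ 165.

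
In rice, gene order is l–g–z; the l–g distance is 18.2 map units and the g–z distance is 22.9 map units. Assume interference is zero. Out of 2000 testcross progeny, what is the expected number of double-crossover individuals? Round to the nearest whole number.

Map distances give recombination frequencies of 0.182 and 0.229 for the two intervals.
With no interference, expected double-crossover frequency = 0.182 × 0.229 = 0.04168.
Expected number = 0.04168 × 2000 = 83.36 ≈ 83.

83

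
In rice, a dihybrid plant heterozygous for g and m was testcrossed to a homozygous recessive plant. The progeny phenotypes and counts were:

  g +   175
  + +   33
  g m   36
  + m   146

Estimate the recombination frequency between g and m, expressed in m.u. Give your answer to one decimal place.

17.7 m.u.

The two most frequent classes, + m (146) and g + (175), are the parental types, so the F1 was + m / g +.
The recombinant classes are + + and g m: 33 + 36 = 69.
Recombination frequency = 69/390 = 0.1769 ≈ 17.7%, i.e. 17.7 m.u.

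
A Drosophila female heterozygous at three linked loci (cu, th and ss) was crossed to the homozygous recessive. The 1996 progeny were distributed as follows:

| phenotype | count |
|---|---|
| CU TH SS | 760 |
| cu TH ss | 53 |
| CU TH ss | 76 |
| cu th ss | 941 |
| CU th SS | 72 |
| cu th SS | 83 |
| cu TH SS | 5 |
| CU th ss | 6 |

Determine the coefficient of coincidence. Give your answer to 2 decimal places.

The two most frequent reciprocal classes, CU TH SS and cu th ss, are the parental types, so the F1 was CU TH SS / cu th ss.
The two rarest classes, cu TH SS and CU th ss, are the double crossovers. Comparing them with the parentals, only the cu allele has switched, so cu is the middle locus and the order is ss – cu – th.
ss–cu: (159 + 11)/1996 = 0.0852; cu–th: (125 + 11)/1996 = 0.0681.
Expected DCO frequency = 0.0852 × 0.0681 ≈ 0.00580; observed = 11/1996 ≈ 0.00551.
Coefficient of coincidence = 0.00551/0.00580 ≈ 0.95.

0.95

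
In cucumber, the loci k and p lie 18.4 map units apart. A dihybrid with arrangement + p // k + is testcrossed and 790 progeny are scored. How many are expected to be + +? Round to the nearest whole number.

A map distance of 18.4 map units corresponds to a recombination frequency of 0.184.
The F1 is + p / k +, so + + is a recombinant gamete class with expected frequency r/2 = 0.184/2 = 0.0920.
Expected number = 0.0920 × 790 = 72.68 ≈ 73.

73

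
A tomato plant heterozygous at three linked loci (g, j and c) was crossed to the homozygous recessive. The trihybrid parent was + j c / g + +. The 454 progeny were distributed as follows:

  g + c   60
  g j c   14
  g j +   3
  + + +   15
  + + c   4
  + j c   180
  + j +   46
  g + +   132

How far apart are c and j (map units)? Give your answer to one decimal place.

24.9 map units

The two rarest classes, + + c and g j +, are the double crossovers. Comparing them with the parentals, only the j allele has switched, so j is the middle locus and the order is g – j – c.
Crossovers in the j–c interval produce the single-crossover classes + j + and g + c (46 + 60 = 106) plus the double crossovers (7).
RF(j–c) = (106 + 7) / 454 = 113/454 = 0.2489 → 24.9 map units.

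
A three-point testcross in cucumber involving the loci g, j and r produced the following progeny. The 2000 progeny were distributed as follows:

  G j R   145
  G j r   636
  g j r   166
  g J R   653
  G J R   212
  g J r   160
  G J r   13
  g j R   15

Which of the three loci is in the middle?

The two most frequent reciprocal classes, G j r and g J R, are the parental types, so the F1 was G j r / g J R.
The two rarest classes, G J r and g j R, are the double crossovers. Comparing them with the parentals, only the j allele has switched, so j is the middle locus and the order is g – j – r.

j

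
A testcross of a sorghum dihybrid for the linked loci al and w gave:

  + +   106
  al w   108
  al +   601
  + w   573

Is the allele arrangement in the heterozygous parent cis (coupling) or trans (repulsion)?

trans

The two most frequent classes are + w (573) and al + (601); these are the parental (non-recombinant) types.
So the F1 carried + w on one chromosome and al + on the other — the recessive alleles are on opposite chromosomes (trans / repulsion).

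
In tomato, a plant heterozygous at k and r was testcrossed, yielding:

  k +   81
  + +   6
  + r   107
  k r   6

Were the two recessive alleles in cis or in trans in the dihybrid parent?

trans

The two most frequent classes are + r (107) and k + (81); these are the parental (non-recombinant) types.
So the F1 carried + r on one chromosome and k + on the other — the recessive alleles are on opposite chromosomes (trans / repulsion).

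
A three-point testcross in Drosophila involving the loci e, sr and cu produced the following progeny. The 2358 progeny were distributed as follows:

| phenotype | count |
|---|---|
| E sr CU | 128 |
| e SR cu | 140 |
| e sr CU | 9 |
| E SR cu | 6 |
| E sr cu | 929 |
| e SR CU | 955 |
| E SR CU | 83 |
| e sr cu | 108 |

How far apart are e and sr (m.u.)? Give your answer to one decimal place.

The two most frequent reciprocal classes, E sr cu and e SR CU, are the parental types, so the F1 was E sr cu / e SR CU.
The two rarest classes, E SR cu and e sr CU, are the double crossovers. Comparing them with the parentals, only the sr allele has switched, so sr is the middle locus and the order is cu – sr – e.
Crossovers in the sr–e interval produce the single-crossover classes e sr cu and E SR CU (108 + 83 = 191) plus the double crossovers (15).
RF(sr–e) = (191 + 15) / 2358 = 206/2358 = 0.0874 → 8.7 m.u.

8.7 m.u.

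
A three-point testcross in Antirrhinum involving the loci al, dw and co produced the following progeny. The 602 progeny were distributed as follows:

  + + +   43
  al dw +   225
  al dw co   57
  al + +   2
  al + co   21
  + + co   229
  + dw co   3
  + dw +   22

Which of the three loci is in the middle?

dw

The two most frequent reciprocal classes, + + co and al dw +, are the parental types, so the F1 was + + co / al dw +.
The two rarest classes, + dw co and al + +, are the double crossovers. Comparing them with the parentals, only the dw allele has switched, so dw is the middle locus and the order is co – dw – al.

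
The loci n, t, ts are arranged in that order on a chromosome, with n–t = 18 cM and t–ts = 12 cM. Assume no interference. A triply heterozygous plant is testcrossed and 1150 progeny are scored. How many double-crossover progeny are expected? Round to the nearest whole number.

25

Map distances give recombination frequencies of 0.180 and 0.120 for the two intervals.
With no interference, expected double-crossover frequency = 0.180 × 0.120 = 0.02160.
Expected number = 0.02160 × 1150 = 24.84 ≈ 25.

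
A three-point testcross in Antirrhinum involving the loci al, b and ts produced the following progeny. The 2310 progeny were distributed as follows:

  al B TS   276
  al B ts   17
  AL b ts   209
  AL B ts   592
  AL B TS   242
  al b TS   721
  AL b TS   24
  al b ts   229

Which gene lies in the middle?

al

The two most frequent reciprocal classes, AL B ts and al b TS, are the parental types, so the F1 was AL B ts / al b TS.
The two rarest classes, al B ts and AL b TS, are the double crossovers. Comparing them with the parentals, only the al allele has switched, so al is the middle locus and the order is b – al – ts.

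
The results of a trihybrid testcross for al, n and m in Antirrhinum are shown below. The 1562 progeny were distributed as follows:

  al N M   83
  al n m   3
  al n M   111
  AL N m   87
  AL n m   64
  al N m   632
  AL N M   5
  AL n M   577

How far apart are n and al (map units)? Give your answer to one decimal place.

13.2 map units

The two most frequent reciprocal classes, al N m and AL n M, are the parental types, so the F1 was al N m / AL n M.
The two rarest classes, al n m and AL N M, are the double crossovers. Comparing them with the parentals, only the n allele has switched, so n is the middle locus and the order is al – n – m.
Crossovers in the al–n interval produce the single-crossover classes AL N m and al n M (87 + 111 = 198) plus the double crossovers (8).
RF(al–n) = (198 + 8) / 1562 = 206/1562 = 0.1319 → 13.2 map units.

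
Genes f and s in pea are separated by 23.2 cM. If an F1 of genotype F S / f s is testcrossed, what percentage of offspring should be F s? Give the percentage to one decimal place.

11.6%

A map distance of 23.2 cM corresponds to a recombination frequency of 0.232.
The F1 is F S / f s, so F s is a recombinant gamete class with expected frequency r/2 = 0.232/2 = 0.1160.
That is 0.1160 = 11.6% of the progeny.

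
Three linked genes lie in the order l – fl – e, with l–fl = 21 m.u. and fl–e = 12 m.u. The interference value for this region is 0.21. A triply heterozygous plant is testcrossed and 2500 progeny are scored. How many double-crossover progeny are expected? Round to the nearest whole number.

Map distances give recombination frequencies of 0.210 and 0.120 for the two intervals.
With interference 0.21 (so coincidence = 0.79), expected double-crossover frequency = 0.210 × 0.120 × 0.79 = 0.01991.
Expected number = 0.01991 × 2500 = 49.77 ≈ 50.

50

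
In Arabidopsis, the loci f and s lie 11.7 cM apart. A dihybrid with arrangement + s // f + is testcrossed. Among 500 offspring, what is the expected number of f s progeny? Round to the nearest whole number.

29

A map distance of 11.7 cM corresponds to a recombination frequency of 0.117.
The F1 is + s / f +, so f s is a recombinant gamete class with expected frequency r/2 = 0.117/2 = 0.0585.
Expected number = 0.0585 × 500 = 29.25 ≈ 29.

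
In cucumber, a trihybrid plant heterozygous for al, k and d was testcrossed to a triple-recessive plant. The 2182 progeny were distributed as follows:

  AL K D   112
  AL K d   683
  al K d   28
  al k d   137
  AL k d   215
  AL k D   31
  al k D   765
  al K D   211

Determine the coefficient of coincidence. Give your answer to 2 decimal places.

The two most frequent reciprocal classes, AL K d and al k D, are the parental types, so the F1 was AL K d / al k D.
The two rarest classes, al K d and AL k D, are the double crossovers. Comparing them with the parentals, only the al allele has switched, so al is the middle locus and the order is d – al – k.
d–al: (249 + 59)/2182 = 0.1412; al–k: (426 + 59)/2182 = 0.2223.
Expected DCO frequency = 0.1412 × 0.2223 ≈ 0.03139; observed = 59/2182 ≈ 0.02704.
Coefficient of coincidence = 0.02704/0.03139 ≈ 0.86.

0.86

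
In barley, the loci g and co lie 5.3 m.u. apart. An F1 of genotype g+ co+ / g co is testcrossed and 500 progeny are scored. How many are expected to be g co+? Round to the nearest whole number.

13

A map distance of 5.3 m.u. corresponds to a recombination frequency of 0.053.
The F1 is g+ co+ / g co, so g co+ is a recombinant gamete class with expected frequency r/2 = 0.053/2 = 0.0265.
Expected number = 0.0265 × 500 = 13.25 ≈ 13.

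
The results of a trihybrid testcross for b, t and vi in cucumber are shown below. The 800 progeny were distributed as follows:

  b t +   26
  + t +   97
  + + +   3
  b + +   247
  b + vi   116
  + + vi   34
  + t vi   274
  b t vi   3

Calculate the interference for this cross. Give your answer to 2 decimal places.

0.67

The two most frequent reciprocal classes, b + + and + t vi, are the parental types, so the F1 was b + + / + t vi.
The two rarest classes, + + + and b t vi, are the double crossovers. Comparing them with the parentals, only the b allele has switched, so b is the middle locus and the order is t – b – vi.
t–b: (60 + 6)/800 = 0.0825; b–vi: (213 + 6)/800 = 0.2737.
Expected DCO frequency = 0.0825 × 0.2737 ≈ 0.02258; observed = 6/800 ≈ 0.00750.
Coefficient of coincidence = 0.00750/0.02258 ≈ 0.33; interference = 1 − 0.33 = 0.67.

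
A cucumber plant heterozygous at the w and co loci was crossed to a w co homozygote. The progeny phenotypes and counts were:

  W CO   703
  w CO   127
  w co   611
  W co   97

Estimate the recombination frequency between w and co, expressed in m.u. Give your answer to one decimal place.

14.6 m.u.

The two most frequent classes, W CO (703) and w co (611), are the parental types, so the F1 was W CO / w co.
The recombinant classes are W co and w CO: 97 + 127 = 224.
Recombination frequency = 224/1538 = 0.1456 ≈ 14.6%, i.e. 14.6 m.u.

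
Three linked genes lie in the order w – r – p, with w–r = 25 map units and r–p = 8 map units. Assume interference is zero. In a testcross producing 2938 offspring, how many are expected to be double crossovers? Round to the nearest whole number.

59

Map distances give recombination frequencies of 0.250 and 0.080 for the two intervals.
With no interference, expected double-crossover frequency = 0.250 × 0.080 = 0.02000.
Expected number = 0.02000 × 2938 = 58.76 ≈ 59.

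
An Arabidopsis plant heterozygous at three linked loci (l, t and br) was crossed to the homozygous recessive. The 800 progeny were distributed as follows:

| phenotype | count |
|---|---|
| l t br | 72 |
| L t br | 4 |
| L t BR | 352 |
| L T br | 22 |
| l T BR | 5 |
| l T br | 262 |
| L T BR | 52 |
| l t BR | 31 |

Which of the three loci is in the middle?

br

The two most frequent reciprocal classes, L t BR and l T br, are the parental types, so the F1 was L t BR / l T br.
The two rarest classes, L t br and l T BR, are the double crossovers. Comparing them with the parentals, only the br allele has switched, so br is the middle locus and the order is l – br – t.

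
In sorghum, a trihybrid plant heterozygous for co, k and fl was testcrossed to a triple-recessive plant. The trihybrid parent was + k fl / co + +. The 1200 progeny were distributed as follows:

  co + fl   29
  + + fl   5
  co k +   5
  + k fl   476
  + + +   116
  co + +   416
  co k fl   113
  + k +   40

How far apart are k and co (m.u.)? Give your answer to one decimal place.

The two rarest classes, + + fl and co k +, are the double crossovers. Comparing them with the parentals, only the k allele has switched, so k is the middle locus and the order is co – k – fl.
Crossovers in the co–k interval produce the single-crossover classes co k fl and + + + (113 + 116 = 229) plus the double crossovers (10).
RF(co–k) = (229 + 10) / 1200 = 239/1200 = 0.1992 → 19.9 m.u.

19.9 m.u.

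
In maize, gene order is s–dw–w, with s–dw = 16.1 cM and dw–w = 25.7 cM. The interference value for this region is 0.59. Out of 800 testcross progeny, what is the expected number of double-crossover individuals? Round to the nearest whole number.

14

Map distances give recombination frequencies of 0.161 and 0.257 for the two intervals.
With interference 0.59 (so coincidence = 0.41), expected double-crossover frequency = 0.161 × 0.257 × 0.41 = 0.01696.
Expected number = 0.01696 × 800 = 13.57 ≈ 14.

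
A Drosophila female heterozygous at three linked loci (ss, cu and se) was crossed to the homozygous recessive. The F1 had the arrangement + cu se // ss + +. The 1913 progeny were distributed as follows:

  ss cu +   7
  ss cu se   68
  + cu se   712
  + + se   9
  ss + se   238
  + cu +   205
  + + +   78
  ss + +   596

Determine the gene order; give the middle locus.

The two rarest classes, + + se and ss cu +, are the double crossovers. Comparing them with the parentals, only the cu allele has switched, so cu is the middle locus and the order is ss – cu – se.

cu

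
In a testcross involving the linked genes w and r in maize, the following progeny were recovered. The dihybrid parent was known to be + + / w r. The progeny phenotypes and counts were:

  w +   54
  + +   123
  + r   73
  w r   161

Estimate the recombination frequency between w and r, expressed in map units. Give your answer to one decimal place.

The recombinant classes are + r and w +: 73 + 54 = 127.
Recombination frequency = 127/411 = 0.3090 ≈ 30.9%, i.e. 30.9 map units.

30.9 map units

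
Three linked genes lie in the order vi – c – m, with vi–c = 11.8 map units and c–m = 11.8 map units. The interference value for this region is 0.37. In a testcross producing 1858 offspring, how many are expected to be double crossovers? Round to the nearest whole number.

16

Map distances give recombination frequencies of 0.118 and 0.118 for the two intervals.
With interference 0.37 (so coincidence = 0.63), expected double-crossover frequency = 0.118 × 0.118 × 0.63 = 0.00877.
Expected number = 0.00877 × 1858 = 16.30 ≈ 16.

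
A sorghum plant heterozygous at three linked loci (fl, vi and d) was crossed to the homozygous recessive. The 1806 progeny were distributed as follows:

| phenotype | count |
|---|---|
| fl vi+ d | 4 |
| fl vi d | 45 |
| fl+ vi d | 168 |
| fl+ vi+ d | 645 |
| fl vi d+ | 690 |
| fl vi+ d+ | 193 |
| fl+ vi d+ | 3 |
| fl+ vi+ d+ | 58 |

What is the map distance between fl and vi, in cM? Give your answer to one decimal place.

The two most frequent reciprocal classes, fl+ vi+ d and fl vi d+, are the parental types, so the F1 was fl+ vi+ d / fl vi d+.
The two rarest classes, fl vi+ d and fl+ vi d+, are the double crossovers. Comparing them with the parentals, only the fl allele has switched, so fl is the middle locus and the order is d – fl – vi.
Crossovers in the fl–vi interval produce the single-crossover classes fl+ vi d and fl vi+ d+ (168 + 193 = 361) plus the double crossovers (7).
RF(fl–vi) = (361 + 7) / 1806 = 368/1806 = 0.2038 → 20.4 cM.

20.4 cM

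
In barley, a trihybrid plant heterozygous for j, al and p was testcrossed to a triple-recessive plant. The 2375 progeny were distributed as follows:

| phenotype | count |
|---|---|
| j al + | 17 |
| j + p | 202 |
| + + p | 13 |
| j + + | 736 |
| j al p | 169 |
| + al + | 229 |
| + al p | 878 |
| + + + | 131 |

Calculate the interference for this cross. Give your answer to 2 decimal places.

0.53

The two most frequent reciprocal classes, + al p and j + +, are the parental types, so the F1 was + al p / j + +.
The two rarest classes, + + p and j al +, are the double crossovers. Comparing them with the parentals, only the al allele has switched, so al is the middle locus and the order is p – al – j.
p–al: (431 + 30)/2375 = 0.1941; al–j: (300 + 30)/2375 = 0.1389.
Expected DCO frequency = 0.1941 × 0.1389 ≈ 0.02696; observed = 30/2375 ≈ 0.01263.
Coefficient of coincidence = 0.01263/0.02696 ≈ 0.47; interference = 1 − 0.47 = 0.53.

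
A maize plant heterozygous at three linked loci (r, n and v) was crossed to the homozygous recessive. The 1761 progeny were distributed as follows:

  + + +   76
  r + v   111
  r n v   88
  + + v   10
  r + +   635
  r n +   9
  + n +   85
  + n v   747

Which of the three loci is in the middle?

The two most frequent reciprocal classes, r + + and + n v, are the parental types, so the F1 was r + + / + n v.
The two rarest classes, r n + and + + v, are the double crossovers. Comparing them with the parentals, only the n allele has switched, so n is the middle locus and the order is r – n – v.

n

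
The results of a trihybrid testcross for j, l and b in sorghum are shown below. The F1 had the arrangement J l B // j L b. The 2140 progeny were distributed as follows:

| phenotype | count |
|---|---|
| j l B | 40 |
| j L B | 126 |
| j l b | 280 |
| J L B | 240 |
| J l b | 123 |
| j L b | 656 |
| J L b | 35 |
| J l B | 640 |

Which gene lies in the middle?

The two rarest classes, j l B and J L b, are the double crossovers. Comparing them with the parentals, only the j allele has switched, so j is the middle locus and the order is l – j – b.

j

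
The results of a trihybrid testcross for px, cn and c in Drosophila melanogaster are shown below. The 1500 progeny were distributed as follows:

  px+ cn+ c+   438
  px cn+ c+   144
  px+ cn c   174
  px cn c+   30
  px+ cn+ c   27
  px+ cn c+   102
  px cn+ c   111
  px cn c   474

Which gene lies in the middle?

The two most frequent reciprocal classes, px cn c and px+ cn+ c+, are the parental types, so the F1 was px cn c / px+ cn+ c+.
The two rarest classes, px cn c+ and px+ cn+ c, are the double crossovers. Comparing them with the parentals, only the c allele has switched, so c is the middle locus and the order is cn – c – px.

c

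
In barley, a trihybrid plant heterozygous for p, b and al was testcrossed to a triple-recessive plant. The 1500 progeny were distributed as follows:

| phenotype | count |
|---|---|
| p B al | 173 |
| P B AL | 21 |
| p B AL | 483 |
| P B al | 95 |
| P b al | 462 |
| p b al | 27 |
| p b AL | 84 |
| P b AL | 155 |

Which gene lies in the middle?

p

The two most frequent reciprocal classes, p B AL and P b al, are the parental types, so the F1 was p B AL / P b al.
The two rarest classes, P B AL and p b al, are the double crossovers. Comparing them with the parentals, only the p allele has switched, so p is the middle locus and the order is al – p – b.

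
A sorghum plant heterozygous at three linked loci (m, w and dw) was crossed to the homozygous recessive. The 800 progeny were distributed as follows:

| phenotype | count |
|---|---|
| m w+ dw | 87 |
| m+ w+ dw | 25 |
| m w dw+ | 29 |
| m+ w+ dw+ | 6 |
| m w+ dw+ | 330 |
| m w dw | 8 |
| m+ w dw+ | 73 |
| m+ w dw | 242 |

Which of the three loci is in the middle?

The two most frequent reciprocal classes, m+ w dw and m w+ dw+, are the parental types, so the F1 was m+ w dw / m w+ dw+.
The two rarest classes, m w dw and m+ w+ dw+, are the double crossovers. Comparing them with the parentals, only the m allele has switched, so m is the middle locus and the order is w – m – dw.

m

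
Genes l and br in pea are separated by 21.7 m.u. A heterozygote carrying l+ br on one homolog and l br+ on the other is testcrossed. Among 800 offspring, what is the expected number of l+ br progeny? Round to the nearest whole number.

313

A map distance of 21.7 m.u. corresponds to a recombination frequency of 0.217.
The F1 is l+ br / l br+, so l+ br is a parental gamete class with expected frequency (1 − r)/2 = 0.783/2 = 0.3915.
Expected number = 0.3915 × 800 = 313.20 ≈ 313.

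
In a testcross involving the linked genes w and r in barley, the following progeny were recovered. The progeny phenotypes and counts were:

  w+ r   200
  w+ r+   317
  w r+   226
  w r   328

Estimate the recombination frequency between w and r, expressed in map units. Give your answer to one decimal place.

39.8 map units

The two most frequent classes, w+ r+ (317) and w r (328), are the parental types, so the F1 was w+ r+ / w r.
The recombinant classes are w+ r and w r+: 200 + 226 = 426.
Recombination frequency = 426/1071 = 0.3978 ≈ 39.8%, i.e. 39.8 map units.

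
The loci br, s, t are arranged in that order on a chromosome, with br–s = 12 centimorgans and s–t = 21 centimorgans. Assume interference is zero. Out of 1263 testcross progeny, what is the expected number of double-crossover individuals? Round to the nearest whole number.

Map distances give recombination frequencies of 0.120 and 0.210 for the two intervals.
With no interference, expected double-crossover frequency = 0.120 × 0.210 = 0.02520.
Expected number = 0.02520 × 1263 = 31.83 ≈ 32.

32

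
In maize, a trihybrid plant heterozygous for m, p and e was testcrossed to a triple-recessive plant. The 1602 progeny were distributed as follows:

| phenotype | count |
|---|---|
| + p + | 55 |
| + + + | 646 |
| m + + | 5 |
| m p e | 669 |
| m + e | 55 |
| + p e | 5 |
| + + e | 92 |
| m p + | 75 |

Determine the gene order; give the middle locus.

The two most frequent reciprocal classes, m p e and + + +, are the parental types, so the F1 was m p e / + + +.
The two rarest classes, + p e and m + +, are the double crossovers. Comparing them with the parentals, only the m allele has switched, so m is the middle locus and the order is p – m – e.

m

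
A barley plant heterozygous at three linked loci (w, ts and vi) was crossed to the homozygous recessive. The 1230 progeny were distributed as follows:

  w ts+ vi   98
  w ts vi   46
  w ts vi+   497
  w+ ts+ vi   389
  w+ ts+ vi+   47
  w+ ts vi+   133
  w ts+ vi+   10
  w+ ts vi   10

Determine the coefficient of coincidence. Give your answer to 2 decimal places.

0.87

The two most frequent reciprocal classes, w ts vi+ and w+ ts+ vi, are the parental types, so the F1 was w ts vi+ / w+ ts+ vi.
The two rarest classes, w ts+ vi+ and w+ ts vi, are the double crossovers. Comparing them with the parentals, only the ts allele has switched, so ts is the middle locus and the order is w – ts – vi.
w–ts: (231 + 20)/1230 = 0.2041; ts–vi: (93 + 20)/1230 = 0.0919.
Expected DCO frequency = 0.2041 × 0.0919 ≈ 0.01876; observed = 20/1230 ≈ 0.01626.
Coefficient of coincidence = 0.01626/0.01876 ≈ 0.87.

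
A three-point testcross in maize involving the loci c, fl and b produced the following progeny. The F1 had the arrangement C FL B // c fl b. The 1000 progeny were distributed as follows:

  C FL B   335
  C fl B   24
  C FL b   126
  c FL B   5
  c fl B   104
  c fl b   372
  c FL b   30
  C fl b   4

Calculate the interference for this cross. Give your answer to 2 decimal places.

The two rarest classes, c FL B and C fl b, are the double crossovers. Comparing them with the parentals, only the c allele has switched, so c is the middle locus and the order is fl – c – b.
fl–c: (54 + 9)/1000 = 0.0630; c–b: (230 + 9)/1000 = 0.2390.
Expected DCO frequency = 0.0630 × 0.2390 ≈ 0.01506; observed = 9/1000 ≈ 0.00900.
Coefficient of coincidence = 0.00900/0.01506 ≈ 0.60; interference = 1 − 0.60 = 0.40.

0.40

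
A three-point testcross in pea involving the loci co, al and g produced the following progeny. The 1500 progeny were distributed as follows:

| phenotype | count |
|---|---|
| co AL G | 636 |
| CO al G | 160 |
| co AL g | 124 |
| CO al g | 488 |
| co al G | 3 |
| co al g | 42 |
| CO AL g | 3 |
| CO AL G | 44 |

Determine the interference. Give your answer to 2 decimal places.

0.66

The two most frequent reciprocal classes, co AL G and CO al g, are the parental types, so the F1 was co AL G / CO al g.
The two rarest classes, co al G and CO AL g, are the double crossovers. Comparing them with the parentals, only the al allele has switched, so al is the middle locus and the order is co – al – g.
co–al: (86 + 6)/1500 = 0.0613; al–g: (284 + 6)/1500 = 0.1933.
Expected DCO frequency = 0.0613 × 0.1933 ≈ 0.01185; observed = 6/1500 ≈ 0.00400.
Coefficient of coincidence = 0.00400/0.01185 ≈ 0.34; interference = 1 − 0.34 = 0.66.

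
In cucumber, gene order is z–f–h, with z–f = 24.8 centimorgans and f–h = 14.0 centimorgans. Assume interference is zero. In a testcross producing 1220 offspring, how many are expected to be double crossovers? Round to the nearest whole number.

42

Map distances give recombination frequencies of 0.248 and 0.140 for the two intervals.
With no interference, expected double-crossover frequency = 0.248 × 0.140 = 0.03472.
Expected number = 0.03472 × 1220 = 42.36 ≈ 42.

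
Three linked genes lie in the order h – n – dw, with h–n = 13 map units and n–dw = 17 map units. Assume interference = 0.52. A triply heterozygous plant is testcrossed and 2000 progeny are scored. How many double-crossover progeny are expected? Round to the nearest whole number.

Map distances give recombination frequencies of 0.130 and 0.170 for the two intervals.
With interference 0.52 (so coincidence = 0.48), expected double-crossover frequency = 0.130 × 0.170 × 0.48 = 0.01061.
Expected number = 0.01061 × 2000 = 21.22 ≈ 21.

21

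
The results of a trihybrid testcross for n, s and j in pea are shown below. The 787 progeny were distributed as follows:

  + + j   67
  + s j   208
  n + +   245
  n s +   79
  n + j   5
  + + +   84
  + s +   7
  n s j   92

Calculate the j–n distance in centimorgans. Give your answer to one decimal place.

The two most frequent reciprocal classes, + s j and n + +, are the parental types, so the F1 was + s j / n + +.
The two rarest classes, + s + and n + j, are the double crossovers. Comparing them with the parentals, only the j allele has switched, so j is the middle locus and the order is n – j – s.
Crossovers in the n–j interval produce the single-crossover classes n s j and + + + (92 + 84 = 176) plus the double crossovers (12).
RF(n–j) = (176 + 12) / 787 = 188/787 = 0.2389 → 23.9 centimorgans.

23.9 centimorgans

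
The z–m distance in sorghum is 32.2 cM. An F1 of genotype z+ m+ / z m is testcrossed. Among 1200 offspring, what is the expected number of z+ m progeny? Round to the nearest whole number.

193

A map distance of 32.2 cM corresponds to a recombination frequency of 0.322.
The F1 is z+ m+ / z m, so z+ m is a recombinant gamete class with expected frequency r/2 = 0.322/2 = 0.1610.
Expected number = 0.1610 × 1200 = 193.20 ≈ 193.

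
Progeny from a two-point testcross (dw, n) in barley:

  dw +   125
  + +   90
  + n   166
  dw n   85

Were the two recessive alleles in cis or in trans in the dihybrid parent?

trans

The two most frequent classes are + n (166) and dw + (125); these are the parental (non-recombinant) types.
So the F1 carried + n on one chromosome and dw + on the other — the recessive alleles are on opposite chromosomes (trans / repulsion).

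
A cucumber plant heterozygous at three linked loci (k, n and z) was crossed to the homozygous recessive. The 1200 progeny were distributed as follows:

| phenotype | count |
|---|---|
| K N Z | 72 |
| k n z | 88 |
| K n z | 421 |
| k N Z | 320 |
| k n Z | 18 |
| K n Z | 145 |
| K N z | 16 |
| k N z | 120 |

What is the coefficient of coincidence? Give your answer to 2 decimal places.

0.70

The two most frequent reciprocal classes, k N Z and K n z, are the parental types, so the F1 was k N Z / K n z.
The two rarest classes, k n Z and K N z, are the double crossovers. Comparing them with the parentals, only the n allele has switched, so n is the middle locus and the order is k – n – z.
k–n: (160 + 34)/1200 = 0.1617; n–z: (265 + 34)/1200 = 0.2492.
Expected DCO frequency = 0.1617 × 0.2492 ≈ 0.04030; observed = 34/1200 ≈ 0.02833.
Coefficient of coincidence = 0.02833/0.04030 ≈ 0.70.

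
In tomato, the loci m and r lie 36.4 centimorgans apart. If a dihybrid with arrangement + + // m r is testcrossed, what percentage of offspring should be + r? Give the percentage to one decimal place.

A map distance of 36.4 centimorgans corresponds to a recombination frequency of 0.364.
The F1 is + + / m r, so + r is a recombinant gamete class with expected frequency r/2 = 0.364/2 = 0.1820.
That is 0.1820 = 18.2% of the progeny.

18.2%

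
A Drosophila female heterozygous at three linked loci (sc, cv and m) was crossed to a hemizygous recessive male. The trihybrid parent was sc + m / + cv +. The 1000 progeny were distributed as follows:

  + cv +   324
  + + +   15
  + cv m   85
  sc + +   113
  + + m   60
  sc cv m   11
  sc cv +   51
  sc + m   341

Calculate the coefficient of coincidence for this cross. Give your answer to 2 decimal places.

The two rarest classes, sc cv m and + + +, are the double crossovers. Comparing them with the parentals, only the cv allele has switched, so cv is the middle locus and the order is sc – cv – m.
sc–cv: (111 + 26)/1000 = 0.1370; cv–m: (198 + 26)/1000 = 0.2240.
Expected DCO frequency = 0.1370 × 0.2240 ≈ 0.03069; observed = 26/1000 ≈ 0.02600.
Coefficient of coincidence = 0.02600/0.03069 ≈ 0.85.

0.85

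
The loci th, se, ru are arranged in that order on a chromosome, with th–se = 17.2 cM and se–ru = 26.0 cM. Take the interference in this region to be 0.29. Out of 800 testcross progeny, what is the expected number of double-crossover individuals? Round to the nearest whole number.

Map distances give recombination frequencies of 0.172 and 0.260 for the two intervals.
With interference 0.29 (so coincidence = 0.71), expected double-crossover frequency = 0.172 × 0.260 × 0.71 = 0.03175.
Expected number = 0.03175 × 800 = 25.40 ≈ 25.

25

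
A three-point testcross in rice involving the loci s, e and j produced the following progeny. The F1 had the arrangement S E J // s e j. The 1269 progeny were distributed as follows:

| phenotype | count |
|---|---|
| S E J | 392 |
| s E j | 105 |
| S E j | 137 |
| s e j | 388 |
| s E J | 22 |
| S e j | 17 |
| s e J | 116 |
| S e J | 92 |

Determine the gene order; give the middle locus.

The two rarest classes, s E J and S e j, are the double crossovers. Comparing them with the parentals, only the s allele has switched, so s is the middle locus and the order is e – s – j.

s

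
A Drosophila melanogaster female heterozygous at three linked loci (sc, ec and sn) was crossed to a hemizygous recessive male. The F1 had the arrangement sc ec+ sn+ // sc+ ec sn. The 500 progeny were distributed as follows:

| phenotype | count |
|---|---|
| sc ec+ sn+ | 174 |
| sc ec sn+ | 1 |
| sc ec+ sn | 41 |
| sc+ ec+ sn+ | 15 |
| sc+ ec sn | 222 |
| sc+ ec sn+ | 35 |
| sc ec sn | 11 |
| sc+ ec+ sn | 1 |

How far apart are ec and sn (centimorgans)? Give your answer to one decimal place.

The two rarest classes, sc ec sn+ and sc+ ec+ sn, are the double crossovers. Comparing them with the parentals, only the ec allele has switched, so ec is the middle locus and the order is sc – ec – sn.
Crossovers in the ec–sn interval produce the single-crossover classes sc ec+ sn and sc+ ec sn+ (41 + 35 = 76) plus the double crossovers (2).
RF(ec–sn) = (76 + 2) / 500 = 78/500 = 0.1560 → 15.6 centimorgans.

15.6 centimorgans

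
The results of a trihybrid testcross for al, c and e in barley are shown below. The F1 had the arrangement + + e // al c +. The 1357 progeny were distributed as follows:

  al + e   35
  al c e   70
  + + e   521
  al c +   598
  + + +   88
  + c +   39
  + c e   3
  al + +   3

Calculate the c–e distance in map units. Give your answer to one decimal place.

The two rarest classes, + c e and al + +, are the double crossovers. Comparing them with the parentals, only the c allele has switched, so c is the middle locus and the order is e – c – al.
Crossovers in the e–c interval produce the single-crossover classes + + + and al c e (88 + 70 = 158) plus the double crossovers (6).
RF(e–c) = (158 + 6) / 1357 = 164/1357 = 0.1209 → 12.1 map units.

12.1 map units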